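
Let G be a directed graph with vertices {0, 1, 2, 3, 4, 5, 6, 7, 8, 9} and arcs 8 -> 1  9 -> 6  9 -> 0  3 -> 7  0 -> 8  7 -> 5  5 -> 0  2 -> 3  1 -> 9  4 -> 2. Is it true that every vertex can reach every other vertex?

There is no directed path from 0 to 4, so the graph is not strongly connected.

No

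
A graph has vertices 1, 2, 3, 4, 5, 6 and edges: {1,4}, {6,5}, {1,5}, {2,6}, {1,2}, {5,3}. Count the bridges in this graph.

2

The edges on the cycle 1-2-6-5-1 are not bridges since each lies on that cycle.
But removing 5 - 3 disconnects 5 from 3; removing 1 - 4 disconnects 1 from 4 — these are bridges.
That makes 2 bridges.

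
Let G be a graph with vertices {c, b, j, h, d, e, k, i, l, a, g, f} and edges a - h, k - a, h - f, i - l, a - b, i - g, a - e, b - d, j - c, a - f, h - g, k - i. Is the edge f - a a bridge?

No

After removing f - a, the path f-h-a still connects them, so the edge is not a bridge.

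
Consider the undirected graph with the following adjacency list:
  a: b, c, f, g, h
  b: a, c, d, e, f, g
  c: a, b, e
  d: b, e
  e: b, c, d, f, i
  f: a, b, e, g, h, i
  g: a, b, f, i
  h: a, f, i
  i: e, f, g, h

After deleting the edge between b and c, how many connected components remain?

b and c are still connected via b-e-c, so the component count stays at 1.

1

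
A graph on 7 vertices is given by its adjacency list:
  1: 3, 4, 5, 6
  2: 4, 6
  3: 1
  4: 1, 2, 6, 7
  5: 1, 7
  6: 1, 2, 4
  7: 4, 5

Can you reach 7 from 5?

Yes

From 5 we can reach 1, 2, 3, 4, 5, 6, 7, which includes 7.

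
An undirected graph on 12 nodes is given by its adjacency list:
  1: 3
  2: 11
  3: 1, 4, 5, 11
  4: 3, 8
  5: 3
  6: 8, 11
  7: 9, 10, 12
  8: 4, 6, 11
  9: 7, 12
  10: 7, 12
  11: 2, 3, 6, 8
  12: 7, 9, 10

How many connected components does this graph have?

2

Starting from 7 we can reach 7, 9, 10, 12. That is one component of size 4.
Starting from 1 we can reach 1, 2, 3, 4, 5, 6, 8, 11. That is one component of size 8.
Total: 2 components.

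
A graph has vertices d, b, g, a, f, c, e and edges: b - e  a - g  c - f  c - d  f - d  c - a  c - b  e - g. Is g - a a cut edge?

No

After removing g - a, the path g-e-b-c-a still connects them, so the edge is not a bridge.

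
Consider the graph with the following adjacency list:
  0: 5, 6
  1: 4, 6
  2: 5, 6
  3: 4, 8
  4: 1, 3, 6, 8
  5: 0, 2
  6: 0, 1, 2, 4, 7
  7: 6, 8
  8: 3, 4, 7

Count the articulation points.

Removing 6 increases the component count from 1 to 2, so 6 is a cut vertex.
By contrast removing 2 leaves 1 component; it is not a cut vertex. No other vertex is a cut vertex either.

1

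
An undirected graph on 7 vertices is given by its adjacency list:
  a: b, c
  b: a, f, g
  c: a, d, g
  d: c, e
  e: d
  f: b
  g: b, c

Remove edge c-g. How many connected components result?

c and g are still connected via c-a-b-g, so the component count stays at 1.

1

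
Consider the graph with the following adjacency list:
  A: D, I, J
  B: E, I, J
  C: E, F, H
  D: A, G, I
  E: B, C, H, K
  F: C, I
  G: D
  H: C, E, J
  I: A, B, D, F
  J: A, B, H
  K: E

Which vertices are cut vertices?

D, E

Removing D increases the component count from 1 to 2, so D is a cut vertex.
Removing E increases the component count from 1 to 2, so E is a cut vertex.
By contrast removing K leaves 1 component; it is not a cut vertex. No other vertex is a cut vertex either.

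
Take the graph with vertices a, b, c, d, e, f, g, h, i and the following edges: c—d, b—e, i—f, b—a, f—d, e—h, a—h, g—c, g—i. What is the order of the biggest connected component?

Starting from a we can reach a, b, e, h. That is one component of size 4.
Starting from c we can reach c, d, f, g, i. That is one component of size 5.
The largest has 5 vertices.

5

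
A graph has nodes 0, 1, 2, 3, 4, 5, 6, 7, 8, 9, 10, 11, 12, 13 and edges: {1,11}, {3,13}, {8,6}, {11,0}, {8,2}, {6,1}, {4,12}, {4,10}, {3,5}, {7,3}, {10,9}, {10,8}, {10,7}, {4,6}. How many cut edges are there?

10

The edges on the cycle 4-10-8-6-4 are not bridges since each lies on that cycle.
But removing 6-1 disconnects 6 from 1; removing 4-12 disconnects 4 from 12; removing 0-11 disconnects 0 from 11; removing 5-3 disconnects 5 from 3 — these are bridges.
In total 10 edges are bridges.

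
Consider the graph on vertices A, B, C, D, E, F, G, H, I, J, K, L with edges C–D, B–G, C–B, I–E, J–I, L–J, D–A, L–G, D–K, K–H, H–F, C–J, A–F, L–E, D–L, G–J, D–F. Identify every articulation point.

D

Removing D increases the component count from 1 to 2, so D is a cut vertex.
By contrast removing E leaves 1 component; it is not a cut vertex. No other vertex is a cut vertex either.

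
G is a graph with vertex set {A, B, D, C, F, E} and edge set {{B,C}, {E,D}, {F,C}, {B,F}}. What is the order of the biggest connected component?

3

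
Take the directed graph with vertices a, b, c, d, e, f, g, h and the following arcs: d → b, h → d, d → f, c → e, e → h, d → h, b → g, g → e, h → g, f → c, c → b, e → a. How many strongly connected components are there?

2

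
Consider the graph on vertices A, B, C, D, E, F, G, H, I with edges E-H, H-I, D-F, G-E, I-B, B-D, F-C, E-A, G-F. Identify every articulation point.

E, F

Removing E increases the component count from 1 to 2, so E is a cut vertex.
Removing F increases the component count from 1 to 2, so F is a cut vertex.
By contrast removing D leaves 1 component; it is not a cut vertex. No other vertex is a cut vertex either.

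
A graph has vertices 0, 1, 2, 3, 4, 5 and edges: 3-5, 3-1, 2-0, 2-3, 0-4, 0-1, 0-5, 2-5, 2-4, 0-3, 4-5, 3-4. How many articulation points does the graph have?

Removing 4, for instance, still leaves 1 component. No single vertex removal increases the component count — the graph has no articulation points.

0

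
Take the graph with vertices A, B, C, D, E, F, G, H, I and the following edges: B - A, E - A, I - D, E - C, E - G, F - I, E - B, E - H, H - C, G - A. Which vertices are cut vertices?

Removing E increases the component count from 2 to 3, so E is a cut vertex.
Removing I increases the component count from 2 to 3, so I is a cut vertex.
By contrast removing D leaves 2 components; it is not a cut vertex. No other vertex is a cut vertex either.

E, I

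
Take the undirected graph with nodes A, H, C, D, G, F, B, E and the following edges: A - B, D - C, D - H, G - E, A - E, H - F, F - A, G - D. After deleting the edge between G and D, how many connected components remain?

1

G and D are still connected via G-E-A-F-H-D, so the component count stays at 1.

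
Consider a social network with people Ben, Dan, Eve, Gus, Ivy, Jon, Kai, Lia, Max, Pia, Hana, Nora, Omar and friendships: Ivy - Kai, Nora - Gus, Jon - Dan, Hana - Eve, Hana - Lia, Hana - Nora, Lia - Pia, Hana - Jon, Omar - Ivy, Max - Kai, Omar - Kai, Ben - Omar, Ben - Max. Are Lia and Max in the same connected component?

No

The component containing Lia is {Dan, Eve, Gus, Jon, Lia, Pia, Hana, Nora}, and Max is not in it.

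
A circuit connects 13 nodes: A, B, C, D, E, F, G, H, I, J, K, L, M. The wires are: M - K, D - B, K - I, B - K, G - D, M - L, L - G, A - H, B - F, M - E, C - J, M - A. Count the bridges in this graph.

6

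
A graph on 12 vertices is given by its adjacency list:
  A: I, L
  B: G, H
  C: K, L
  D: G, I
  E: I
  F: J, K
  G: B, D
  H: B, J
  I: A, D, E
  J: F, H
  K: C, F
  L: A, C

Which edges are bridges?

E-I

The edges on the cycle K-F-J-H-B-G-D-I-A-L-C-K are not bridges since each lies on that cycle.
But removing E-I disconnects E from I — this is a bridge.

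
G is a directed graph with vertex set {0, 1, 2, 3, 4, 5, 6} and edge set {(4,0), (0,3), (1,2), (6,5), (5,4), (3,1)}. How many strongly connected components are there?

{0} is an SCC by itself.
{6} is an SCC by itself.
{2} is an SCC by itself.
{3} is an SCC by itself.
{5} is an SCC by itself.
(and 2 more singleton SCCs)
That gives 7 strongly connected components.

7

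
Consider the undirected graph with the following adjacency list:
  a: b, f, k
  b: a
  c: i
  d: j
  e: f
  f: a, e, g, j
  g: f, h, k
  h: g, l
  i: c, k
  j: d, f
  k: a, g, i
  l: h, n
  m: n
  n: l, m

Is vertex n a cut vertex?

Yes

Deleting n raises the number of components from 1 to 2, so n is a cut vertex.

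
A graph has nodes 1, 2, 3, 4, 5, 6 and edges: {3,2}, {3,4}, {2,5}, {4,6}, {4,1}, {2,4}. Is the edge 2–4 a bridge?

No

After removing 2–4, the path 2-3-4 still connects them, so the edge is not a bridge.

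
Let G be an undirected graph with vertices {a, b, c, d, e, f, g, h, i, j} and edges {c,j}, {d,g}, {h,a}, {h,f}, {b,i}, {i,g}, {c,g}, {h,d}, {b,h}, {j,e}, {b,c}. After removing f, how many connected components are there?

With f gone, the remaining components are: {a, b, c, d, e, g, h, i, j}.
That is 1 component.

1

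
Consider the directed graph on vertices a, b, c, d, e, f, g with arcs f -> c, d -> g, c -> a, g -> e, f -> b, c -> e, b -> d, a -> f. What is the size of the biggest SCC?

3

{a, c, f} are all mutually reachable — one SCC of size 3.
{b} is an SCC by itself.
{g} is an SCC by itself.
{e} is an SCC by itself.
{d} is an SCC by itself.
The largest has 3 vertices.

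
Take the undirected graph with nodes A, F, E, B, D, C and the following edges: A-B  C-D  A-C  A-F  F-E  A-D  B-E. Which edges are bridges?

none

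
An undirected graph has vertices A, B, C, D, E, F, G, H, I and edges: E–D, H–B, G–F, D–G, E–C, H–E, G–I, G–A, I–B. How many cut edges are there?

The edges on the cycle H-E-D-G-I-B-H are not bridges since each lies on that cycle.
But removing E–C disconnects E from C; removing F–G disconnects F from G; removing G–A disconnects G from A — these are bridges.
That makes 3 bridges.

3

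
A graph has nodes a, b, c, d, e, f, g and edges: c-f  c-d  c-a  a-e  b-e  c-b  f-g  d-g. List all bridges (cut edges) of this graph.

The edges on the cycle c-b-e-a-c are not bridges since each lies on that cycle.
Every edge lies on some cycle, so there are no bridges.

none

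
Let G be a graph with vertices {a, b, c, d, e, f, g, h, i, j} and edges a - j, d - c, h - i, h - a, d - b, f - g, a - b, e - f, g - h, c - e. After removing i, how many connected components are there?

With i gone, the remaining components are: {a, b, c, d, e, f, g, h, j}.
That is 1 component.

1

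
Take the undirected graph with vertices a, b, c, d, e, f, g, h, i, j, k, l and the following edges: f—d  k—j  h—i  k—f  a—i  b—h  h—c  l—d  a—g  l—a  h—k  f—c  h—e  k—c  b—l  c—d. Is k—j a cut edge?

Removing k—j leaves no path between k and j: the component count goes from 1 to 2. So it is a bridge.

Yes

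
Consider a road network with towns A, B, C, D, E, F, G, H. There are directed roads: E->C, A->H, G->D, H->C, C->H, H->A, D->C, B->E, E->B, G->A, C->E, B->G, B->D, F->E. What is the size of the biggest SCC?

{A, B, C, D, E, G, H} are all mutually reachable — one SCC of size 7.
{F} is an SCC by itself.
The largest has 7 vertices.

7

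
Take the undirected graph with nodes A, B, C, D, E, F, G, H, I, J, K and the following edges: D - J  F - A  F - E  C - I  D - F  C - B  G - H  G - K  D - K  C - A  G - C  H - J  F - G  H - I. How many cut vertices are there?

2

Removing C increases the component count from 1 to 2, so C is a cut vertex.
Removing F increases the component count from 1 to 2, so F is a cut vertex.
By contrast removing I leaves 1 component; it is not a cut vertex. No other vertex is a cut vertex either.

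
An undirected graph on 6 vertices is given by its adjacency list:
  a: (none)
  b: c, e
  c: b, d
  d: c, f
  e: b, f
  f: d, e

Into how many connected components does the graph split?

2

a is isolated — a component by itself.
Starting from b we can reach b, c, d, e, f. That is one component of size 5.
Total: 2 components.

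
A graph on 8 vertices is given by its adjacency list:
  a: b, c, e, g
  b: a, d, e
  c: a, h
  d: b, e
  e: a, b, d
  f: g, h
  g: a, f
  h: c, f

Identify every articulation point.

Removing a increases the component count from 1 to 2, so a is a cut vertex.
By contrast removing e leaves 1 component; it is not a cut vertex. No other vertex is a cut vertex either.

a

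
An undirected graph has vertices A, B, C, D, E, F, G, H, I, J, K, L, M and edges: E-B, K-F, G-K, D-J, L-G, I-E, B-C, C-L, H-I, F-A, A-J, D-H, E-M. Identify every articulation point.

E

Removing E increases the component count from 1 to 2, so E is a cut vertex.
By contrast removing L leaves 1 component; it is not a cut vertex. No other vertex is a cut vertex either.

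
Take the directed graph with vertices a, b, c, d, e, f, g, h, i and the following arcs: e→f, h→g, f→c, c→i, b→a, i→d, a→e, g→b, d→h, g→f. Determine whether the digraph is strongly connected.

From d we can reach every vertex (a, b, c, d, e, f, g, h, i), and every vertex can reach d (a, b, c, d, e, f, g, h, i). So the whole graph is one strongly connected component.

Yes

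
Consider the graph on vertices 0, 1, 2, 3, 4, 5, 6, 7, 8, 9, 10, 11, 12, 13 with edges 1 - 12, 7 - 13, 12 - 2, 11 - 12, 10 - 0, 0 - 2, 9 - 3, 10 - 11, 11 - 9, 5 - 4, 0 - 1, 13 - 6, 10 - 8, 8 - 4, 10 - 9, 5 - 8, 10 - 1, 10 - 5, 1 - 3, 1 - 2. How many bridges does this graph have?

2

The edges on the cycle 10-11-12-2-0-10 are not bridges since each lies on that cycle.
But removing 13 - 6 disconnects 13 from 6; removing 7 - 13 disconnects 7 from 13 — these are bridges.
That makes 2 bridges.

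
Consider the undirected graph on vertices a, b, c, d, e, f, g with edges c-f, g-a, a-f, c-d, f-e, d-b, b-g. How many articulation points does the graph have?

1

Removing f increases the component count from 1 to 2, so f is a cut vertex.
By contrast removing c leaves 1 component; it is not a cut vertex. No other vertex is a cut vertex either.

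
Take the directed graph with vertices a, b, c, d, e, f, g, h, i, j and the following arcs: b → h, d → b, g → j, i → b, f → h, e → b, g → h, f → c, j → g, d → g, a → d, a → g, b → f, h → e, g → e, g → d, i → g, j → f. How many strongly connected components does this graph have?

{b, e, f, h} are all mutually reachable — one SCC of size 4.
{d, g, j} are all mutually reachable — one SCC of size 3.
{c} is an SCC by itself.
{i} is an SCC by itself.
{a} is an SCC by itself.
That gives 5 strongly connected components.

5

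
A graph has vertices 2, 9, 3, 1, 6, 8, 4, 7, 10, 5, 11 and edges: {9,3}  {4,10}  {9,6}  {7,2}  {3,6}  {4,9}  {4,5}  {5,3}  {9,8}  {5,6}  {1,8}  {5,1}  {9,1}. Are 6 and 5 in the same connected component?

Yes

From 6 we can reach 1, 3, 4, 5, 6, 8, 9, 10, which includes 5.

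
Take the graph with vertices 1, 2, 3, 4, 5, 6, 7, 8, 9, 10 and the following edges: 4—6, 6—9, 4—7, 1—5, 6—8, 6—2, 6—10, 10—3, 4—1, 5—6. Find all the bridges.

10-3, 10-6, 2-6, 4-7, 6-8, 6-9

The edges on the cycle 4-1-5-6-4 are not bridges since each lies on that cycle.
But removing 6—10 disconnects 6 from 10; removing 4—7 disconnects 4 from 7; removing 9—6 disconnects 9 from 6; removing 6—2 disconnects 6 from 2 — these are bridges.
In total 6 edges are bridges.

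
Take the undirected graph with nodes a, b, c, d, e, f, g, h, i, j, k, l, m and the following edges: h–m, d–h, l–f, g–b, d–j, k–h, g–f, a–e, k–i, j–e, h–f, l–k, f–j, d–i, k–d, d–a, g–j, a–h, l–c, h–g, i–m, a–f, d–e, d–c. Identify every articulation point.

g

Removing g increases the component count from 1 to 2, so g is a cut vertex.
By contrast removing l leaves 1 component; it is not a cut vertex. No other vertex is a cut vertex either.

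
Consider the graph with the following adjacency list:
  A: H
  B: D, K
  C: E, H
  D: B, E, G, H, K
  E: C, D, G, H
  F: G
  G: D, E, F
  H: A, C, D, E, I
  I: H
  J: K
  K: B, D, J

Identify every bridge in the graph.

A-H, F-G, H-I, J-K

The edges on the cycle E-H-C-E are not bridges since each lies on that cycle.
But removing K-J disconnects K from J; removing G-F disconnects G from F; removing H-A disconnects H from A; removing I-H disconnects I from H — these are bridges.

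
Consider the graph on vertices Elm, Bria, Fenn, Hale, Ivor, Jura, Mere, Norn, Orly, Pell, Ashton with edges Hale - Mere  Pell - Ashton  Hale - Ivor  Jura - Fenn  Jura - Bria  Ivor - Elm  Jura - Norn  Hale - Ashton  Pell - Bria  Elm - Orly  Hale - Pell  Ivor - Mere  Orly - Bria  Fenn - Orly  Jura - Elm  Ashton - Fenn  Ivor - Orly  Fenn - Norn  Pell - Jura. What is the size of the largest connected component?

Starting from Elm we can reach Elm, Bria, Fenn, Hale, Ivor, Jura, Mere, Norn, Orly, Pell, Ashton. That is one component of size 11.
The largest has 11 vertices.

11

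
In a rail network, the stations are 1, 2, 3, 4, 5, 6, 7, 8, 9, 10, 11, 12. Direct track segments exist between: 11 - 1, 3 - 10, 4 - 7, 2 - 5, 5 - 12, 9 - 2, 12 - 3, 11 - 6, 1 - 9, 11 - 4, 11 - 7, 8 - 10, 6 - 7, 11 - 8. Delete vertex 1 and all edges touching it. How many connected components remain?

1

With 1 gone, the remaining components are: {2, 3, 4, 5, 6, 7, 8, 9, 10, 11, 12}.
That is 1 component.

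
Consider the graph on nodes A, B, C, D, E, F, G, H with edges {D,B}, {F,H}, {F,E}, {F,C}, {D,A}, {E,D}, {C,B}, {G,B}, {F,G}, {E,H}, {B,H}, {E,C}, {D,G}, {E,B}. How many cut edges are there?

The edges on the cycle F-E-C-F are not bridges since each lies on that cycle.
But removing D–A disconnects D from A — this is a bridge.

1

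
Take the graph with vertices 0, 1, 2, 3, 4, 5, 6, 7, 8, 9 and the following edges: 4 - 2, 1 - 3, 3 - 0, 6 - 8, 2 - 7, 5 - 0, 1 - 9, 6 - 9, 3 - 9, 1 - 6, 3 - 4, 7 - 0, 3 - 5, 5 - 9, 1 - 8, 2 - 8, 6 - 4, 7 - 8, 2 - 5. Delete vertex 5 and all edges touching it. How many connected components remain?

With 5 gone, the remaining components are: {0, 1, 2, 3, 4, 6, 7, 8, 9}.
That is 1 component.

1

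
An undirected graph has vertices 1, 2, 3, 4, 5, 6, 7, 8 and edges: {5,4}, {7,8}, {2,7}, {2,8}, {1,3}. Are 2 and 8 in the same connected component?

Yes

From 2 we can reach 2, 7, 8, which includes 8.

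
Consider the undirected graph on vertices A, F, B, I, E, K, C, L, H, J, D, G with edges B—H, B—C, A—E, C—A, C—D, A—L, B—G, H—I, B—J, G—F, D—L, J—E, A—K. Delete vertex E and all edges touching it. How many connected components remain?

With E gone, the remaining components are: {A, B, C, D, F, G, H, I, J, K, L}.
That is 1 component.

1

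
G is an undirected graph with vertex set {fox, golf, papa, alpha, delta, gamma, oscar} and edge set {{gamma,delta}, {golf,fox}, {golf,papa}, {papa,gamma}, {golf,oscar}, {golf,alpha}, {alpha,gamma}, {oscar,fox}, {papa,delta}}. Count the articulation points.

Removing golf increases the component count from 1 to 2, so golf is a cut vertex.
By contrast removing gamma leaves 1 component; it is not a cut vertex. No other vertex is a cut vertex either.

1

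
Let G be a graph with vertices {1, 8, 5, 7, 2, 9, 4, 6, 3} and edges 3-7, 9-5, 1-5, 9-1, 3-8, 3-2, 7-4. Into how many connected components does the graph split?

6 is isolated — a component by itself.
Starting from 1 we can reach 1, 5, 9. That is one component of size 3.
Starting from 2 we can reach 2, 3, 4, 7, 8. That is one component of size 5.
Total: 3 components.

3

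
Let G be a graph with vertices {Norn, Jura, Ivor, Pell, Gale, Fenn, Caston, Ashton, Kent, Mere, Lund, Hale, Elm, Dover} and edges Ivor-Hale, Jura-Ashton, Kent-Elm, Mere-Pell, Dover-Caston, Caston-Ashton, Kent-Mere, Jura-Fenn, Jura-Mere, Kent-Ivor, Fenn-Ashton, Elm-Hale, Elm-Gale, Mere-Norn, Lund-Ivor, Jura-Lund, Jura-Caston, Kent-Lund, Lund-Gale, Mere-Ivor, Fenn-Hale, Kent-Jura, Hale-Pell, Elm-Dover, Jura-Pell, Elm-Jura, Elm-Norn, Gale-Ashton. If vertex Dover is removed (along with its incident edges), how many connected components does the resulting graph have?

1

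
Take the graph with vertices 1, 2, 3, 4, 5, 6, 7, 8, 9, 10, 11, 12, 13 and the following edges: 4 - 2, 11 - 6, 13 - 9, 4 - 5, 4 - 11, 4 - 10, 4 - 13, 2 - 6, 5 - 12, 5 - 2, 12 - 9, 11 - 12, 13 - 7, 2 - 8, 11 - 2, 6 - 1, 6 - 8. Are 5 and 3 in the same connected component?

No

The component containing 5 is {1, 2, 4, 5, 6, 7, 8, 9, 10, 11, 12, 13}, and 3 is not in it.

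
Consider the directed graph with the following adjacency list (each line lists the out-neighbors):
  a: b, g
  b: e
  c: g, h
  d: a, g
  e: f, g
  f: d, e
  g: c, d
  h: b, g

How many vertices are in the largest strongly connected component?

8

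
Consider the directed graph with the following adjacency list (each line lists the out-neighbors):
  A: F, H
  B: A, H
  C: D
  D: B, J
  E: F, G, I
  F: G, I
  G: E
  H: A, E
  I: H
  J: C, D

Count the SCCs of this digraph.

3

{A, E, F, G, H, I} are all mutually reachable — one SCC of size 6.
{C, D, J} are all mutually reachable — one SCC of size 3.
{B} is an SCC by itself.
That gives 3 strongly connected components.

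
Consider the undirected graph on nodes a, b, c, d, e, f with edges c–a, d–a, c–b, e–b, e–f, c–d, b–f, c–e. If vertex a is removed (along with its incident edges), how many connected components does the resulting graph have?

1

With a gone, the remaining components are: {b, c, d, e, f}.
That is 1 component.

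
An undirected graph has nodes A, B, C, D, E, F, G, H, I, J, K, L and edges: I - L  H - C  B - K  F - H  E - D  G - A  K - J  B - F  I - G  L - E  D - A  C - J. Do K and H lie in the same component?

From K we can reach B, C, F, H, J, K, which includes H.

Yes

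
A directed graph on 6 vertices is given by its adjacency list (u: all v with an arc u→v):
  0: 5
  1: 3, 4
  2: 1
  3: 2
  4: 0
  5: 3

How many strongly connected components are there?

1

{0, 1, 2, 3, 4, 5} are all mutually reachable — one SCC of size 6.
That gives 1 strongly connected component.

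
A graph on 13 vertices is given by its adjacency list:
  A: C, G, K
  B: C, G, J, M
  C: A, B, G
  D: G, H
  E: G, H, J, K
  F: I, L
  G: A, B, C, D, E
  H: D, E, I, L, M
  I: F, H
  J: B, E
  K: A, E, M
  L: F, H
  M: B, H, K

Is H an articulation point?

Deleting H raises the number of components from 1 to 2, so H is a cut vertex.

Yes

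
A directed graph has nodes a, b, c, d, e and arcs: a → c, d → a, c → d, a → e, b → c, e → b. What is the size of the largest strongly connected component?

{a, b, c, d, e} are all mutually reachable — one SCC of size 5.
The largest has 5 vertices.

5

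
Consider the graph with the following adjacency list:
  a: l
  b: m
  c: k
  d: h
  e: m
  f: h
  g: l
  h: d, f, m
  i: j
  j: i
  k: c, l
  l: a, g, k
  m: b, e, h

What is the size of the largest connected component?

6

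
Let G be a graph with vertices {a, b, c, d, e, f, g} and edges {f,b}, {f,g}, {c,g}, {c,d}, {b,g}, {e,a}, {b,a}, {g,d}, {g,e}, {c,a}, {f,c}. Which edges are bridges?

The edges on the cycle f-b-a-e-g-f are not bridges since each lies on that cycle.
Every edge lies on some cycle, so there are no bridges.

none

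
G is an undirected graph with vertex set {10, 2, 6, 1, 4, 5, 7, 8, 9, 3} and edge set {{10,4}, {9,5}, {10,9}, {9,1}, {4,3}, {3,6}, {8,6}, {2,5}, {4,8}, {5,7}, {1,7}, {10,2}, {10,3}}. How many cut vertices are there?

Removing 10 increases the component count from 1 to 2, so 10 is a cut vertex.
By contrast removing 9 leaves 1 component; it is not a cut vertex. No other vertex is a cut vertex either.

1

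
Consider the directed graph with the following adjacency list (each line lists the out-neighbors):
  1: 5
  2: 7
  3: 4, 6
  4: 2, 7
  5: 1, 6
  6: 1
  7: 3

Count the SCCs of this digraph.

{2, 3, 4, 7} are all mutually reachable — one SCC of size 4.
{1, 5, 6} are all mutually reachable — one SCC of size 3.
That gives 2 strongly connected components.

2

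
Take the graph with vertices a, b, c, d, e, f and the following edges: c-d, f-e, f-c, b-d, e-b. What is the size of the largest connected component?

5

a is isolated — a component by itself.
Starting from b we can reach b, c, d, e, f. That is one component of size 5.
The largest has 5 vertices.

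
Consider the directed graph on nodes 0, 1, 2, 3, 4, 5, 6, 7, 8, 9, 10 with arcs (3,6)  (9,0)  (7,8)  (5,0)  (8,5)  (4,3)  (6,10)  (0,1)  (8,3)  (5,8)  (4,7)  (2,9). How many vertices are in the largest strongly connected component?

{5, 8} are all mutually reachable — one SCC of size 2.
{1} is an SCC by itself.
{2} is an SCC by itself.
{6} is an SCC by itself.
{0} is an SCC by itself.
(and 5 more singleton SCCs)
The largest has 2 vertices.

2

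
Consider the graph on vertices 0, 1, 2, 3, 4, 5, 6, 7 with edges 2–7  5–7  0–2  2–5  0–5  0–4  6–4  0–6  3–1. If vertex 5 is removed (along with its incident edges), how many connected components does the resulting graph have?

With 5 gone, the remaining components are: {1, 3}; {0, 2, 4, 6, 7}.
That is 2 components.

2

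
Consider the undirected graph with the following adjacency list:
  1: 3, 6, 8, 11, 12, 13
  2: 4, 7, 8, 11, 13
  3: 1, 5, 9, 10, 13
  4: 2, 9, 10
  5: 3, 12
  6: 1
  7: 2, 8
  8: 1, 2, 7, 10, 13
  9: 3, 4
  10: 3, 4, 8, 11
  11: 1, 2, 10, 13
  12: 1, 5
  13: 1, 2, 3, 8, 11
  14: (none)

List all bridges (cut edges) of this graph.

The edges on the cycle 10-3-9-4-10 are not bridges since each lies on that cycle.
But removing 1-6 disconnects 1 from 6 — this is a bridge.

1-6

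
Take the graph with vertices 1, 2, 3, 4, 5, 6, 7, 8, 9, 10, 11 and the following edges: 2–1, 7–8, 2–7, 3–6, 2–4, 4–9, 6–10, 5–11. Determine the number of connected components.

3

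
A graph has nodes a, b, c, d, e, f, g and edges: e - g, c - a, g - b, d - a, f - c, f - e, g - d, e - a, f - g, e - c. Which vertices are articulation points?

Removing g increases the component count from 1 to 2, so g is a cut vertex.
By contrast removing c leaves 1 component; it is not a cut vertex. No other vertex is a cut vertex either.

g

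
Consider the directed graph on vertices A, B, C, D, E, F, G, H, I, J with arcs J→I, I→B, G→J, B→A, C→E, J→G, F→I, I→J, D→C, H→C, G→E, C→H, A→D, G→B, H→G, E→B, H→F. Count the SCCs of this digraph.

{A, B, C, D, E, F, G, H, I, J} are all mutually reachable — one SCC of size 10.
That gives 1 strongly connected component.

1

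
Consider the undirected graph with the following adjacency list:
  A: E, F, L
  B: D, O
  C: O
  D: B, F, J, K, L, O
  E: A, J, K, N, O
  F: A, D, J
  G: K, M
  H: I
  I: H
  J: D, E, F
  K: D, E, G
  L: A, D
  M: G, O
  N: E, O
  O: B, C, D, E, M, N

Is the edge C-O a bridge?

Yes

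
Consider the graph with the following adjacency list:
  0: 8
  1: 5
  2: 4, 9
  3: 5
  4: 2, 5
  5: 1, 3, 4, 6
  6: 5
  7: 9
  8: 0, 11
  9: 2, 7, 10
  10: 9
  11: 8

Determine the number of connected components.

2

Starting from 0 we can reach 0, 8, 11. That is one component of size 3.
Starting from 1 we can reach 1, 2, 3, 4, 5, 6, 7, 9, 10. That is one component of size 9.
Total: 2 components.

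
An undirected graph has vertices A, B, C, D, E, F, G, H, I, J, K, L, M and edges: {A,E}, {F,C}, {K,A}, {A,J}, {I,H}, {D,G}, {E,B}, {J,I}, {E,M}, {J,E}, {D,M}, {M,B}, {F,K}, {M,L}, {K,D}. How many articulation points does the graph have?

Removing D increases the component count from 1 to 2, so D is a cut vertex.
Removing F increases the component count from 1 to 2, so F is a cut vertex.
Removing I increases the component count from 1 to 2, so I is a cut vertex.
Likewise J, K, M are cut vertices.
By contrast removing H leaves 1 component; it is not a cut vertex. No other vertex is a cut vertex either.

6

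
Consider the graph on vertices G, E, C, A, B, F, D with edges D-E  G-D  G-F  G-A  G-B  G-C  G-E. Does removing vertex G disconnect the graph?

Deleting G raises the number of components from 1 to 5, so G is a cut vertex.

Yes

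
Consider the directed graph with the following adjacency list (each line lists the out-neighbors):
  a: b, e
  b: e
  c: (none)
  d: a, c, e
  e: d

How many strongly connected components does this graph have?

{a, b, d, e} are all mutually reachable — one SCC of size 4.
{c} is an SCC by itself.
That gives 2 strongly connected components.

2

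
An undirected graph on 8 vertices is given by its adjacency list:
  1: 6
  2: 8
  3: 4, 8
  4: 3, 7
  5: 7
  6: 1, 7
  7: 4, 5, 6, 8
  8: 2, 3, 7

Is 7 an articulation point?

Deleting 7 raises the number of components from 1 to 3, so 7 is a cut vertex.

Yes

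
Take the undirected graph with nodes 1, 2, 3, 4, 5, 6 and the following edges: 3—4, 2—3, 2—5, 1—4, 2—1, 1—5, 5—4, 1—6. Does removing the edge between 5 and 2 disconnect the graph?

No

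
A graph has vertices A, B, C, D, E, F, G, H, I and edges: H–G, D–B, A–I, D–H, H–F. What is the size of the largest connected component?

5

C is isolated — a component by itself.
E is isolated — a component by itself.
Starting from A we can reach A, I. That is one component of size 2.
Starting from B we can reach B, D, F, G, H. That is one component of size 5.
The largest has 5 vertices.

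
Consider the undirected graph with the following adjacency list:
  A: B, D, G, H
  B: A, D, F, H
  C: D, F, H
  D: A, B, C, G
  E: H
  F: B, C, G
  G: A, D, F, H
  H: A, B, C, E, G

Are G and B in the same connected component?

From G we can reach A, B, C, D, E, F, G, H, which includes B.

Yes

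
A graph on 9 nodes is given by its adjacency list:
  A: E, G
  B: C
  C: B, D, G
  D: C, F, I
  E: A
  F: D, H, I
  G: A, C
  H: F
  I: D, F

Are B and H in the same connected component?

Yes

From B we can reach A, B, C, D, E, F, G, H, I, which includes H.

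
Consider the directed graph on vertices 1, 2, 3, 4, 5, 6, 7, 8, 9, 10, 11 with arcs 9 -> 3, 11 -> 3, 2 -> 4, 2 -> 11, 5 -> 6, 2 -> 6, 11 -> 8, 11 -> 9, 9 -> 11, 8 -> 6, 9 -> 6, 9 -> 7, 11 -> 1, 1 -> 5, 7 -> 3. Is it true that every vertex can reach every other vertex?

No

There is no directed path from 10 to 2, so the graph is not strongly connected.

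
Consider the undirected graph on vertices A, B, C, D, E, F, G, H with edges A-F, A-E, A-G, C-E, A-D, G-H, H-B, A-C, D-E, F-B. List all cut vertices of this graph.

Removing A increases the component count from 1 to 2, so A is a cut vertex.
By contrast removing E leaves 1 component; it is not a cut vertex. No other vertex is a cut vertex either.

A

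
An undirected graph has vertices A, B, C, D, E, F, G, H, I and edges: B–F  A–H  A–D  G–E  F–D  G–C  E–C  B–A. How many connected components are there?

3

I is isolated — a component by itself.
Starting from C we can reach C, E, G. That is one component of size 3.
Starting from A we can reach A, B, D, F, H. That is one component of size 5.
Total: 3 components.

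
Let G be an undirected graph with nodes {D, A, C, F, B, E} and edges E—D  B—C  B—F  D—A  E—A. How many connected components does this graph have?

2

Starting from B we can reach B, C, F. That is one component of size 3.
Starting from A we can reach A, D, E. That is one component of size 3.
Total: 2 components.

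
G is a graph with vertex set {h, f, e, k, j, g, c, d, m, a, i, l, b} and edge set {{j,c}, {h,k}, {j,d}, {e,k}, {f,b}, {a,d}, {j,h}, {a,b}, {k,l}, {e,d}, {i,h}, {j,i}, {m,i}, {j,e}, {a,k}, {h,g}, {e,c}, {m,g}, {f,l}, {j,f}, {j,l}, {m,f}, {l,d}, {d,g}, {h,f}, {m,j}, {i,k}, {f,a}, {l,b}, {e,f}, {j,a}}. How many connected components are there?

Starting from a we can reach a, b, c, d, e, f, g, h, i, j, k, l, m. That is one component of size 13.
Total: 1 component.

1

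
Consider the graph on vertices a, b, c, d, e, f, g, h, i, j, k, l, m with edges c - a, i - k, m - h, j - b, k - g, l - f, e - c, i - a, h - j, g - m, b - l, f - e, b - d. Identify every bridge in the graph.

b-d

The edges on the cycle i-k-g-m-h-j-b-l-f-e-c-a-i are not bridges since each lies on that cycle.
But removing d - b disconnects d from b — this is a bridge.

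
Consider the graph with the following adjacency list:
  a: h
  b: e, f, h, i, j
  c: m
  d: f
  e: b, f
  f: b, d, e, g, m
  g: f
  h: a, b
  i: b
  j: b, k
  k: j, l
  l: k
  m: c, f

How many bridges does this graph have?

The edges on the cycle e-f-b-e are not bridges since each lies on that cycle.
But removing f-g disconnects f from g; removing f-d disconnects f from d; removing b-h disconnects b from h; removing b-j disconnects b from j — these are bridges.
In total 10 edges are bridges.

10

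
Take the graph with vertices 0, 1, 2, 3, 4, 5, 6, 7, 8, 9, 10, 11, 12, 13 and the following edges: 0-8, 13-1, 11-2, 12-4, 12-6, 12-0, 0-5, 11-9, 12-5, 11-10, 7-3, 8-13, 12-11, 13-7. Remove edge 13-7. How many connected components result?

2

Before removal there is 1 component.
13-7 is a bridge — removing it separates 13's side from 7's side.
After removal: 2 components.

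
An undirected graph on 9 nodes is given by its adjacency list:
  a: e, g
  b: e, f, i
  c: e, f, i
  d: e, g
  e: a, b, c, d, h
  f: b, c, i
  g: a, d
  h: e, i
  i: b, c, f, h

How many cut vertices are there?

Removing e increases the component count from 1 to 2, so e is a cut vertex.
By contrast removing g leaves 1 component; it is not a cut vertex. No other vertex is a cut vertex either.

1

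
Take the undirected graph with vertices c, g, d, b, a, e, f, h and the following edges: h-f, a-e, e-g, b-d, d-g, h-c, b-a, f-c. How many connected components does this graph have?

Starting from c we can reach c, f, h. That is one component of size 3.
Starting from a we can reach a, b, d, e, g. That is one component of size 5.
Total: 2 components.

2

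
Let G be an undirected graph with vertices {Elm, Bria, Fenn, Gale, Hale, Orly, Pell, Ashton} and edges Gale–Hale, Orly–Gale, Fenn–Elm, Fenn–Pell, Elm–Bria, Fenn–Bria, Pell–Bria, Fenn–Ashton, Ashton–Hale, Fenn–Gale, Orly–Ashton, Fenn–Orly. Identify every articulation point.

Fenn

Removing Fenn increases the component count from 1 to 2, so Fenn is a cut vertex.
By contrast removing Ashton leaves 1 component; it is not a cut vertex. No other vertex is a cut vertex either.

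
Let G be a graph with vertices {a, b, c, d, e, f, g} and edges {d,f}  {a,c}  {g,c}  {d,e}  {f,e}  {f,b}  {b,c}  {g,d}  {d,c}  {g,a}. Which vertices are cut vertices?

Removing c, for instance, still leaves 1 component. No single vertex removal increases the component count — the graph has no articulation points.

none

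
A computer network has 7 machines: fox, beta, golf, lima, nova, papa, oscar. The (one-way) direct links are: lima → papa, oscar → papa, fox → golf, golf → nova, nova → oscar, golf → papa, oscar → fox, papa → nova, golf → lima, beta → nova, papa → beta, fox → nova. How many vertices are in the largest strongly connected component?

{fox, beta, golf, lima, nova, papa, oscar} are all mutually reachable — one SCC of size 7.
The largest has 7 vertices.

7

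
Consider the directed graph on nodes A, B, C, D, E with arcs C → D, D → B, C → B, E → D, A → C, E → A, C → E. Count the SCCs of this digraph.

3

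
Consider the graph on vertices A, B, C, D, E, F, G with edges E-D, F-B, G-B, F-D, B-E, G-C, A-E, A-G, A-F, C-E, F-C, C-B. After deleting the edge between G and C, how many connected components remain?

1

G and C are still connected via G-B-C, so the component count stays at 1.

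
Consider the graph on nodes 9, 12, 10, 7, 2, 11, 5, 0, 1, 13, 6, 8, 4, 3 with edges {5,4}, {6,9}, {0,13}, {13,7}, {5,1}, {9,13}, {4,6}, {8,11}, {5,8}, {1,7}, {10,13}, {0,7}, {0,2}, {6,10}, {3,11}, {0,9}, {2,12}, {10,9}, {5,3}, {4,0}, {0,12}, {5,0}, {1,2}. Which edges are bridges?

none

The edges on the cycle 6-10-9-6 are not bridges since each lies on that cycle.
Every edge lies on some cycle, so there are no bridges.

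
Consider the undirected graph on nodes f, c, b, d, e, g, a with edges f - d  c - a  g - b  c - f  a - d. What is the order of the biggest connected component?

4

e is isolated — a component by itself.
Starting from b we can reach b, g. That is one component of size 2.
Starting from a we can reach a, c, d, f. That is one component of size 4.
The largest has 4 vertices.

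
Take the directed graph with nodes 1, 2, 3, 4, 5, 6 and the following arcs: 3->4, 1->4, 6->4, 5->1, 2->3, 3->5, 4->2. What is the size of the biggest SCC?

{1, 2, 3, 4, 5} are all mutually reachable — one SCC of size 5.
{6} is an SCC by itself.
The largest has 5 vertices.

5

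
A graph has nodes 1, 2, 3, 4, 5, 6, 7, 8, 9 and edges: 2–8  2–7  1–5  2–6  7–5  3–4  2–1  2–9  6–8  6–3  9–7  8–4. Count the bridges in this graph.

0

The edges on the cycle 2-6-3-4-8-2 are not bridges since each lies on that cycle.
Every edge lies on some cycle, so there are no bridges.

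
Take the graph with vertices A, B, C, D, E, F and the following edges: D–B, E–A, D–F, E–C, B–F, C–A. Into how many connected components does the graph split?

Starting from B we can reach B, D, F. That is one component of size 3.
Starting from A we can reach A, C, E. That is one component of size 3.
Total: 2 components.

2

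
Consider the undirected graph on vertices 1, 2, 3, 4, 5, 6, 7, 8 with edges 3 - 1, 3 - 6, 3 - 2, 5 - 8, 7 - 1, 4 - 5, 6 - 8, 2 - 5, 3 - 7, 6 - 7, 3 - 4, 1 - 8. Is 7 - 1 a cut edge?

After removing 7 - 1, the path 7-3-1 still connects them, so the edge is not a bridge.

No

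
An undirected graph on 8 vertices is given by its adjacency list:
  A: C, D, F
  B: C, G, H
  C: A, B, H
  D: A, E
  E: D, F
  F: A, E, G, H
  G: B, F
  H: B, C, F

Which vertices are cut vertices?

none

Removing E, for instance, still leaves 1 component. No single vertex removal increases the component count — the graph has no articulation points.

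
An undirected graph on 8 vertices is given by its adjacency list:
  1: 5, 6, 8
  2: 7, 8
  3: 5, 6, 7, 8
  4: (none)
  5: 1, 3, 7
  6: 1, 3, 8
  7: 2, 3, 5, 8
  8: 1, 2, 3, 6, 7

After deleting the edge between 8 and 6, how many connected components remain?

2

8 and 6 are still connected via 8-3-6, so the component count stays at 2.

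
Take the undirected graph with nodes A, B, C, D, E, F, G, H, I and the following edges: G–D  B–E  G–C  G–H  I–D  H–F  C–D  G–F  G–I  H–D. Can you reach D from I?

Yes

From I we can reach C, D, F, G, H, I, which includes D.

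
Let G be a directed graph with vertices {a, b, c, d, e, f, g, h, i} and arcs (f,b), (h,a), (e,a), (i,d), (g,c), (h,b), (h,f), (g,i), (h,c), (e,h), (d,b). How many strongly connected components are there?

9

{e} is an SCC by itself.
{b} is an SCC by itself.
{h} is an SCC by itself.
{c} is an SCC by itself.
{g} is an SCC by itself.
(and 4 more singleton SCCs)
That gives 9 strongly connected components.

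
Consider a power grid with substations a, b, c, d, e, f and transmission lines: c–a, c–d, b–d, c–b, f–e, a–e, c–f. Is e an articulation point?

Deleting e leaves 1 component (was 1) (its neighbors a, f remain connected to each other), so e is not a cut vertex.

No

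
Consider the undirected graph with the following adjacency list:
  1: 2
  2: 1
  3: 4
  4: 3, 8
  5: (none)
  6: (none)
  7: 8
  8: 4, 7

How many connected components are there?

5 is isolated — a component by itself.
6 is isolated — a component by itself.
Starting from 1 we can reach 1, 2. That is one component of size 2.
Starting from 3 we can reach 3, 4, 7, 8. That is one component of size 4.
Total: 4 components.

4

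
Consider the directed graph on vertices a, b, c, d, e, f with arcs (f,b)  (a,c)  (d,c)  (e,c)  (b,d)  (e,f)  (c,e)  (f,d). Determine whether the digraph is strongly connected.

There is no directed path from c to a, so the graph is not strongly connected.

No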